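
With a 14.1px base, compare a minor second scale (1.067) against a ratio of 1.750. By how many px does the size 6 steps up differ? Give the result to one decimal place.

384.2px

Minor second: 14.1 × 1.067⁶ = 20.807px
At 1.750: 14.1 × 1.750⁶ = 404.993px
Difference: 404.993 − 20.807 = 384.186px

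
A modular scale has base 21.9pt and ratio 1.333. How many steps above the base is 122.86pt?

6

1.333ⁿ = 122.86 / 21.9 = 5.6100
n = ln(5.6100) / ln(1.333) = 1.7246 / 0.2874 ≈ 6.00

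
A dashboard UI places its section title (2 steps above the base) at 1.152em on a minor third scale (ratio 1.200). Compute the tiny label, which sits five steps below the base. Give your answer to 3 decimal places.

0.322em

1.152 ÷ 1.200⁷ = 1.152 ÷ 3.58318 ≈ 0.322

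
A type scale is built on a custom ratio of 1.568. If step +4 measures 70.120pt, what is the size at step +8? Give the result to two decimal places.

423.86pt

70.120 × 1.568⁴ = 70.120 × 6.04483 ≈ 423.864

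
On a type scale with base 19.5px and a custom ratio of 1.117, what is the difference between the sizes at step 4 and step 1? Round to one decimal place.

Step 1: 19.5 × 1.117 = 21.782px
Step 4: 19.5 × 1.117⁴ = 30.356px
Difference: 30.356 − 21.782 = 8.574px

8.6px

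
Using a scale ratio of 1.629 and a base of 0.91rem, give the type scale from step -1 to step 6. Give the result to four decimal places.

Step -1: 0.91 ÷ 1.629 = 0.5586
Step 0: 0.91rem
Step 1: 0.91 × 1.629 = 1.4824
Step 2: 0.91 × 1.629² = 2.4148
Step 3: 0.91 × 1.629³ = 3.9337
Step 4: 0.91 × 1.629⁴ = 6.4080
Step 5: 0.91 × 1.629⁵ = 10.4387
Step 6: 0.91 × 1.629⁶ = 17.0047

0.5586rem, 0.9100rem, 1.4824rem, 2.4148rem, 3.9337rem, 6.4080rem, 10.4387rem, 17.0047rem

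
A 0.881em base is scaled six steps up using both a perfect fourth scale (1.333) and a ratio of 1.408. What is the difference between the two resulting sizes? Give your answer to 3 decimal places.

Perfect fourth: 0.881 × 1.333⁶ = 4.94262em
At 1.408: 0.881 × 1.408⁶ = 6.86423em
Difference: 6.86423 − 4.94262 = 1.92161em

1.922em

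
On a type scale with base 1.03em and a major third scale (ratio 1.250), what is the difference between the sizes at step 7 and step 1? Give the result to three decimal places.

3.624em

Step 1: 1.03 × 1.250 = 1.28750em
Step 7: 1.03 × 1.250⁷ = 4.91142em
Difference: 4.91142 − 1.28750 = 3.62392em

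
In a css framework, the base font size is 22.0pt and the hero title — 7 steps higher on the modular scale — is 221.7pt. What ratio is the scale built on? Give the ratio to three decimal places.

r⁷ = 221.7 / 22.0, so r = (221.7/22.0)^(1/7).
r = 10.0773^(1/7) ≈ 1.3910

1.391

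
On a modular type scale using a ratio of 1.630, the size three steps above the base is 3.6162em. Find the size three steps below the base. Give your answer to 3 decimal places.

Moving from step +3 to step -3 is 6 steps down, so divide by r⁶.
3.6162 ÷ 1.630⁶ = 3.6162 ÷ 18.75537 ≈ 0.193

0.193em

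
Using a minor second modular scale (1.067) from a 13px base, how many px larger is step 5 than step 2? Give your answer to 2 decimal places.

Step 2: 13.0 × 1.067² = 14.8004px
Step 5: 13.0 × 1.067⁵ = 17.9790px
Difference: 17.9790 − 14.8004 = 3.1786px

3.18px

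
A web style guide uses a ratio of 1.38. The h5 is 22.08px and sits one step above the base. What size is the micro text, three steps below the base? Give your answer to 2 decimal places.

6.09px

22.08 ÷ 1.38⁴ = 22.08 ÷ 3.62674 ≈ 6.088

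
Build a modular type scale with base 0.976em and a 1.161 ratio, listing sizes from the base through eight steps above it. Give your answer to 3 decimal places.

Step 0: 0.976em
Step 1: 0.976 × 1.161 = 1.133
Step 2: 0.976 × 1.161² = 1.316
Step 3: 0.976 × 1.161³ = 1.527
Step 4: 0.976 × 1.161⁴ = 1.773
Step 5: 0.976 × 1.161⁵ = 2.059
Step 6: 0.976 × 1.161⁶ = 2.390
Step 7: 0.976 × 1.161⁷ = 2.775
Step 8: 0.976 × 1.161⁸ = 3.222

0.976em, 1.133em, 1.316em, 1.527em, 1.773em, 2.059em, 2.390em, 2.775em, 3.222em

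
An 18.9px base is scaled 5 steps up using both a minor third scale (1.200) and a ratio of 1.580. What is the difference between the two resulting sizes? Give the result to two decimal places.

139.07px

Minor third: 18.9 × 1.200⁵ = 47.0292px
At 1.580: 18.9 × 1.580⁵ = 186.1004px
Difference: 186.1004 − 47.0292 = 139.0712px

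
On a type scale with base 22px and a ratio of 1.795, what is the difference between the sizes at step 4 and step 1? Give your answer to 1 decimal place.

188.9px

Step 1: 22.0 × 1.795 = 39.490px
Step 4: 22.0 × 1.795⁴ = 228.392px
Difference: 228.392 − 39.490 = 188.902px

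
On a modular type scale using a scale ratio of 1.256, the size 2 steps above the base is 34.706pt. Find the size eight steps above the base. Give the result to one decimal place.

136.3pt

34.706 × 1.256⁶ = 34.706 × 3.92589 ≈ 136.252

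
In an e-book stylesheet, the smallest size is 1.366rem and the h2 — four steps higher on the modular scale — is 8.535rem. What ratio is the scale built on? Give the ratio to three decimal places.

1.581

r⁴ = 8.535 / 1.366, so r = (8.535/1.366)^(1/4).
r = 6.2482^(1/4) ≈ 1.5810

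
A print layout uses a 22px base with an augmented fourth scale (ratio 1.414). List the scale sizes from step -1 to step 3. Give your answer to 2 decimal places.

Step -1: 22.0 ÷ 1.414 = 15.56
Step 0: 22px
Step 1: 22.0 × 1.414 = 31.11
Step 2: 22.0 × 1.414² = 43.99
Step 3: 22.0 × 1.414³ = 62.20

15.56px, 22.00px, 31.11px, 43.99px, 62.20px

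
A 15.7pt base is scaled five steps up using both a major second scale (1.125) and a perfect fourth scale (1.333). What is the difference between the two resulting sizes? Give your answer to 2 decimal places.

37.79pt

Major second: 15.7 × 1.125⁵ = 28.2919pt
Perfect fourth: 15.7 × 1.333⁵ = 66.0770pt
Difference: 66.0770 − 28.2919 = 37.7851pt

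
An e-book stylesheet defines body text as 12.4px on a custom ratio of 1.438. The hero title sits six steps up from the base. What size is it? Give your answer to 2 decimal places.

109.64px

A modular type scale is a geometric sequence: sizeₙ = base × rⁿ.
12.4 × 1.438⁶ = 12.4 × 8.84206 ≈ 109.64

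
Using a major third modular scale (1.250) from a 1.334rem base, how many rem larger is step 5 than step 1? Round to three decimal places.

Step 1: 1.334 × 1.250 = 1.66750rem
Step 5: 1.334 × 1.250⁵ = 4.07104rem
Difference: 4.07104 − 1.66750 = 2.40354rem

2.404rem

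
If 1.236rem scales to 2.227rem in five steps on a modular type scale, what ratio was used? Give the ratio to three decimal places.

r⁵ = 2.227 / 1.236, so r = (2.227/1.236)^(1/5).
r = 1.8018^(1/5) ≈ 1.1250

1.125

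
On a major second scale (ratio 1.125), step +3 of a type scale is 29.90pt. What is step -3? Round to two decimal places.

Moving from step +3 to step -3 is 6 steps down, so divide by r⁶.
29.90 ÷ 1.125⁶ = 29.90 ÷ 2.02729 ≈ 14.749

14.75pt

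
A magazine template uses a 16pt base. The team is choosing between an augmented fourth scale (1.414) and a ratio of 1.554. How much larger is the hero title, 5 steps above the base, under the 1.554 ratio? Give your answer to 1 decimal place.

54.6pt

Augmented fourth: 16.0 × 1.414⁵ = 90.441pt
At 1.554: 16.0 × 1.554⁵ = 145.002pt
Difference: 145.002 − 90.441 = 54.561pt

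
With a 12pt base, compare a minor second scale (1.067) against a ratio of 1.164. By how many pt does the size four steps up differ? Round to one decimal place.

6.5pt

Minor second: 12.0 × 1.067⁴ = 15.554pt
At 1.164: 12.0 × 1.164⁴ = 22.029pt
Difference: 22.029 − 15.554 = 6.475pt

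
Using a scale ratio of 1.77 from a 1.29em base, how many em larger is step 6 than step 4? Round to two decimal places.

Step 4: 1.29 × 1.77⁴ = 12.6614em
Step 6: 1.29 × 1.77⁶ = 39.6670em
Difference: 39.6670 − 12.6614 = 27.0056em

27.01em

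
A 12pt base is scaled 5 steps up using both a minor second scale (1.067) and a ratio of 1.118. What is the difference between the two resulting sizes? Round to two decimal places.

Minor second: 12.0 × 1.067⁵ = 16.5960pt
At 1.118: 12.0 × 1.118⁵ = 20.9600pt
Difference: 20.9600 − 16.5960 = 4.3640pt

4.36pt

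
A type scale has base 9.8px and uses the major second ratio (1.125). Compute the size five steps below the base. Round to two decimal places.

9.8 ÷ 1.125⁵ = 9.8 ÷ 1.80203 ≈ 5.44

5.44px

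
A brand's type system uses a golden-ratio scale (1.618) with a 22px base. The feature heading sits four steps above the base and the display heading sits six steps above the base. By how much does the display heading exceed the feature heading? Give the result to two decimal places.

Step 4: 22.0 × 1.618⁴ = 150.7776px
Step 6: 22.0 × 1.618⁶ = 394.7242px
Difference: 394.7242 − 150.7776 = 243.9466px

243.95px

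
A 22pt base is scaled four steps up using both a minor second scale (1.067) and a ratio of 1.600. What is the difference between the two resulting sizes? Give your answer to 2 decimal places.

115.66pt

Minor second: 22.0 × 1.067⁴ = 28.5155pt
At 1.600: 22.0 × 1.600⁴ = 144.1792pt
Difference: 144.1792 − 28.5155 = 115.6637pt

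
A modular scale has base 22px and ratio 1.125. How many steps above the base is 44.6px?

6

1.125ⁿ = 44.6 / 22 = 2.0273
n = ln(2.0273) / ln(1.125) = 0.7067 / 0.1178 ≈ 6.00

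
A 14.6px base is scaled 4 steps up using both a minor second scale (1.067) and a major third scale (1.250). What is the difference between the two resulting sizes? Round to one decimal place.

16.7px

Minor second: 14.6 × 1.067⁴ = 18.924px
Major third: 14.6 × 1.250⁴ = 35.645px
Difference: 35.645 − 18.924 = 16.721px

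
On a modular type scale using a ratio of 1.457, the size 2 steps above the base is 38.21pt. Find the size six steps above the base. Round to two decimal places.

38.21 × 1.457⁴ = 38.21 × 4.50649 ≈ 172.193

172.19pt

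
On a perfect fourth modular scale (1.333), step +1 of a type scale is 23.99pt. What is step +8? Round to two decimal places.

179.41pt

23.99 × 1.333⁷ = 23.99 × 7.47844 ≈ 179.408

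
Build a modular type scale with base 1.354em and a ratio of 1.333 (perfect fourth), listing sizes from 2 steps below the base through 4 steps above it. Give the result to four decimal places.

Step -2: 1.354 ÷ 1.333² = 0.7620
Step -1: 1.354 ÷ 1.333 = 1.0158
Step 0: 1.354em
Step 1: 1.354 × 1.333 = 1.8049
Step 2: 1.354 × 1.333² = 2.4059
Step 3: 1.354 × 1.333³ = 3.2071
Step 4: 1.354 × 1.333⁴ = 4.2750

0.7620em, 1.0158em, 1.3540em, 1.8049em, 2.4059em, 3.2071em, 4.2750em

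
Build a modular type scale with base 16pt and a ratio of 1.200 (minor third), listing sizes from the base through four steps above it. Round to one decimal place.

16.0pt, 19.2pt, 23.0pt, 27.6pt, 33.2pt

Step 0: 16pt
Step 1: 16.0 × 1.200 = 19.2
Step 2: 16.0 × 1.200² = 23.0
Step 3: 16.0 × 1.200³ = 27.6
Step 4: 16.0 × 1.200⁴ = 33.2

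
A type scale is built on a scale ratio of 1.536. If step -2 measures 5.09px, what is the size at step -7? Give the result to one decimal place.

0.6px

5.09 ÷ 1.536⁵ = 5.09 ÷ 8.54980 ≈ 0.595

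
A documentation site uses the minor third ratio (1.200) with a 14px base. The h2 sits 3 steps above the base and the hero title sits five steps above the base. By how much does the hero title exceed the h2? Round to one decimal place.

Step 3: 14.0 × 1.200³ = 24.192px
Step 5: 14.0 × 1.200⁵ = 34.836px
Difference: 34.836 − 24.192 = 10.644px

10.6px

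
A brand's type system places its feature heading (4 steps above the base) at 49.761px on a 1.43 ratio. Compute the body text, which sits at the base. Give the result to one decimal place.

49.761 ÷ 1.43⁴ = 49.761 ÷ 4.18162 ≈ 11.900

11.9px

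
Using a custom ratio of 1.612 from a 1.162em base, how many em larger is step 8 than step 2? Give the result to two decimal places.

49.96em

Step 2: 1.162 × 1.612² = 3.0195em
Step 8: 1.162 × 1.612⁸ = 52.9818em
Difference: 52.9818 − 3.0195 = 49.9623em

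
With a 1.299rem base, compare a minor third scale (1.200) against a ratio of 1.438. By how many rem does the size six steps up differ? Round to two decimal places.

7.61rem

Minor third: 1.299 × 1.200⁶ = 3.8788rem
At 1.438: 1.299 × 1.438⁶ = 11.4858rem
Difference: 11.4858 − 3.8788 = 7.6070rem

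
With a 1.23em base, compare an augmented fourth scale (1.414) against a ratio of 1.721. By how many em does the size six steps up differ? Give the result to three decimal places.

Augmented fourth: 1.23 × 1.414⁶ = 9.83109em
At 1.721: 1.23 × 1.721⁶ = 31.95879em
Difference: 31.95879 − 9.83109 = 22.12770em

22.128em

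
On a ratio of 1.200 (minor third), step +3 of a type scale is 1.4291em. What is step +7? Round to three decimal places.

2.963em

1.4291 × 1.200⁴ = 1.4291 × 2.07360 ≈ 2.963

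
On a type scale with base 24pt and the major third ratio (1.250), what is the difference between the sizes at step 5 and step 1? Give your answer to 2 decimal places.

43.24pt

Step 1: 24.0 × 1.250 = 30.0000pt
Step 5: 24.0 × 1.250⁵ = 73.2422pt
Difference: 73.2422 − 30.0000 = 43.2422pt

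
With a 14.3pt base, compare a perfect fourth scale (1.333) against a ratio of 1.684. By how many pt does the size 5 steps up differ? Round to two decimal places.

133.48pt

Perfect fourth: 14.3 × 1.333⁵ = 60.1848pt
At 1.684: 14.3 × 1.684⁵ = 193.6629pt
Difference: 193.6629 − 60.1848 = 133.4781pt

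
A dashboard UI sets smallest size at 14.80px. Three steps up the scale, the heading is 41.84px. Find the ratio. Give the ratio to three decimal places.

1.414

r³ = 41.84 / 14.80, so r = (41.84/14.80)^(1/3).
r = 2.8270^(1/3) ≈ 1.4140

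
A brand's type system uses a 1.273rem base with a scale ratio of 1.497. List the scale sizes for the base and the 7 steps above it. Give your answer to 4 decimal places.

1.2730rem, 1.9057rem, 2.8528rem, 4.2706rem, 6.3932rem, 9.5706rem, 14.3271rem, 21.4477rem

Step 0: 1.273rem
Step 1: 1.273 × 1.497 = 1.9057
Step 2: 1.273 × 1.497² = 2.8528
Step 3: 1.273 × 1.497³ = 4.2706
Step 4: 1.273 × 1.497⁴ = 6.3932
Step 5: 1.273 × 1.497⁵ = 9.5706
Step 6: 1.273 × 1.497⁶ = 14.3271
Step 7: 1.273 × 1.497⁷ = 21.4477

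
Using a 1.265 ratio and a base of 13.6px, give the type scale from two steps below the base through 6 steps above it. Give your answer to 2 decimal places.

8.50px, 10.75px, 13.60px, 17.20px, 21.76px, 27.53px, 34.83px, 44.05px, 55.73px

Step -2: 13.6 ÷ 1.265² = 8.50
Step -1: 13.6 ÷ 1.265 = 10.75
Step 0: 13.6px
Step 1: 13.6 × 1.265 = 17.20
Step 2: 13.6 × 1.265² = 21.76
Step 3: 13.6 × 1.265³ = 27.53
Step 4: 13.6 × 1.265⁴ = 34.83
Step 5: 13.6 × 1.265⁵ = 44.05
Step 6: 13.6 × 1.265⁶ = 55.73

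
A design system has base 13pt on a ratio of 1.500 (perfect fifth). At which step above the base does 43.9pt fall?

1.500ⁿ = 43.9 / 13 = 3.3769
n = ln(3.3769) / ln(1.500) = 1.2170 / 0.4055 ≈ 3.00

3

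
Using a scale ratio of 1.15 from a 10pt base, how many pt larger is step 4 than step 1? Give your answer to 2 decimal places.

Step 1: 10.0 × 1.15 = 11.5000pt
Step 4: 10.0 × 1.15⁴ = 17.4901pt
Difference: 17.4901 − 11.5000 = 5.9901pt

5.99pt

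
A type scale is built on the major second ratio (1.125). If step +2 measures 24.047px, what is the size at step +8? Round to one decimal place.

48.8px

24.047 × 1.125⁶ = 24.047 × 2.02729 ≈ 48.750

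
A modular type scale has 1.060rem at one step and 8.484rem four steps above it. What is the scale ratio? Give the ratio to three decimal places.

r⁴ = 8.484 / 1.060, so r = (8.484/1.060)^(1/4).
r = 8.0038^(1/4) ≈ 1.6820

1.682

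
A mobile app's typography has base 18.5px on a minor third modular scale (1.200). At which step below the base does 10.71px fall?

3

1.200ⁿ = 18.5 / 10.71 = 1.7274
n = ln(1.7274) / ln(1.200) = 0.5466 / 0.1823 ≈ 3.00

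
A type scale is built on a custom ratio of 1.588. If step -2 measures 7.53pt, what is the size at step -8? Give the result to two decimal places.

0.47pt

The gap is -8 − (-2) = -6 steps, so the factor is 1.588^-6.
7.53 ÷ 1.588⁶ = 7.53 ÷ 16.03626 ≈ 0.470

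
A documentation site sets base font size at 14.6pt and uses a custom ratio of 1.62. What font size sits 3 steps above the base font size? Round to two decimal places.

62.07pt

A modular type scale is a geometric sequence: sizeₙ = base × rⁿ.
14.6 × 1.62³ = 14.6 × 4.25153 ≈ 62.07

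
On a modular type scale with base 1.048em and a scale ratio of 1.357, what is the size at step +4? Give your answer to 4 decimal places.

1.048 × 1.357⁴ = 1.048 × 3.39093 ≈ 3.5537

3.5537em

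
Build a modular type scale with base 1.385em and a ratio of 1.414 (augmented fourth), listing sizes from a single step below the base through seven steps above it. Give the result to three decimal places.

0.979em, 1.385em, 1.958em, 2.769em, 3.916em, 5.537em, 7.829em, 11.070em, 15.653em

Step -1: 1.385 ÷ 1.414 = 0.979
Step 0: 1.385em
Step 1: 1.385 × 1.414 = 1.958
Step 2: 1.385 × 1.414² = 2.769
Step 3: 1.385 × 1.414³ = 3.916
Step 4: 1.385 × 1.414⁴ = 5.537
Step 5: 1.385 × 1.414⁵ = 7.829
Step 6: 1.385 × 1.414⁶ = 11.070
Step 7: 1.385 × 1.414⁷ = 15.653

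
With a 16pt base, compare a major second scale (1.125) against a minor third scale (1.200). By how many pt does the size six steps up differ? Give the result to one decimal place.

15.3pt

Major second: 16.0 × 1.125⁶ = 32.437pt
Minor third: 16.0 × 1.200⁶ = 47.776pt
Difference: 47.776 − 32.437 = 15.339pt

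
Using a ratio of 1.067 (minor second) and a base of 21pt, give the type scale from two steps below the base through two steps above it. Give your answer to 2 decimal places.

Step -2: 21.0 ÷ 1.067² = 18.45
Step -1: 21.0 ÷ 1.067 = 19.68
Step 0: 21pt
Step 1: 21.0 × 1.067 = 22.41
Step 2: 21.0 × 1.067² = 23.91

18.45pt, 19.68pt, 21.00pt, 22.41pt, 23.91pt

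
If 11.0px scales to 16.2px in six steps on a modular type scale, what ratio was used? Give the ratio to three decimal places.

r⁶ = 16.2 / 11.0, so r = (16.2/11.0)^(1/6).
r = 1.4727^(1/6) ≈ 1.0666

1.067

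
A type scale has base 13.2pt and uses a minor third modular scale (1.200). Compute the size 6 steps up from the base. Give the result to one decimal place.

39.4pt

Every step multiplies by the scale ratio.
13.2 × 1.200⁶ = 13.2 × 2.98598 ≈ 39.41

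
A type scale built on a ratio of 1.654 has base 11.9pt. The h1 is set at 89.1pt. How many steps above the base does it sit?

1.654ⁿ = 89.1 / 11.9 = 7.4874
n = ln(7.4874) / ln(1.654) = 2.0132 / 0.5032 ≈ 4.00

4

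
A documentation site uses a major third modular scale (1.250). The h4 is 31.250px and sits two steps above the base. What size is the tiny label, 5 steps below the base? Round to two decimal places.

31.250 ÷ 1.250⁷ = 31.250 ÷ 4.76837 ≈ 6.554

6.55px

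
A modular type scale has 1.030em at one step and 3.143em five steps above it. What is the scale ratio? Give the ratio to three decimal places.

1.250

r⁵ = 3.143 / 1.030, so r = (3.143/1.030)^(1/5).
r = 3.0515^(1/5) ≈ 1.2500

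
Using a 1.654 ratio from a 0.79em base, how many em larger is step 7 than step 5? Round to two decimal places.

Step 5: 0.79 × 1.654⁵ = 9.7792em
Step 7: 0.79 × 1.654⁷ = 26.7532em
Difference: 26.7532 − 9.7792 = 16.9740em

16.97em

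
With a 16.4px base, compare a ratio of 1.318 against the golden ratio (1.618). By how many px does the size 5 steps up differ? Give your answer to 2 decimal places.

116.63px

At 1.318: 16.4 × 1.318⁵ = 65.2260px
Golden ratio: 16.4 × 1.618⁵ = 181.8597px
Difference: 181.8597 − 65.2260 = 116.6337px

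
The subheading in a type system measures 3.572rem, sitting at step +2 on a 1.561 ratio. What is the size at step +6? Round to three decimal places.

Moving from step +2 to step +6 is 4 steps up, so multiply by r⁴.
3.572 × 1.561⁴ = 3.572 × 5.93761 ≈ 21.209

21.209rem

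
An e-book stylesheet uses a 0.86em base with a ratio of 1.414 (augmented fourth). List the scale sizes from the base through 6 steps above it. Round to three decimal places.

0.860em, 1.216em, 1.719em, 2.431em, 3.438em, 4.861em, 6.874em

Step 0: 0.86em
Step 1: 0.86 × 1.414 = 1.216
Step 2: 0.86 × 1.414² = 1.719
Step 3: 0.86 × 1.414³ = 2.431
Step 4: 0.86 × 1.414⁴ = 3.438
Step 5: 0.86 × 1.414⁵ = 4.861
Step 6: 0.86 × 1.414⁶ = 6.874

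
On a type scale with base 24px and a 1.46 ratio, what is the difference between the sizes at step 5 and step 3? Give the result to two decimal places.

84.52px

Step 3: 24.0 × 1.46³ = 74.6913px
Step 5: 24.0 × 1.46⁵ = 159.2119px
Difference: 159.2119 − 74.6913 = 84.5206px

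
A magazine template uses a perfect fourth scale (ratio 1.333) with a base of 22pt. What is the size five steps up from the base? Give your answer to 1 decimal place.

92.6pt

22.0 × 1.333⁵ = 22.0 × 4.20873 ≈ 92.59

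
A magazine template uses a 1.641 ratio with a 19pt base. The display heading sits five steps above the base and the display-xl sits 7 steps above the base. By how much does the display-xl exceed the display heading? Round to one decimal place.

382.8pt

Step 5: 19.0 × 1.641⁵ = 226.098pt
Step 7: 19.0 × 1.641⁷ = 608.855pt
Difference: 608.855 − 226.098 = 382.757pt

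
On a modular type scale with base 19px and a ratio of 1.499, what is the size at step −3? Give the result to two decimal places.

5.64px

19.0 ÷ 1.499³ = 19.0 ÷ 3.36825 ≈ 5.64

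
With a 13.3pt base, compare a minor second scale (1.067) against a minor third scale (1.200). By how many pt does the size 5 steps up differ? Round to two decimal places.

Minor second: 13.3 × 1.067⁵ = 18.3939pt
Minor third: 13.3 × 1.200⁵ = 33.0947pt
Difference: 33.0947 − 18.3939 = 14.7008pt

14.70pt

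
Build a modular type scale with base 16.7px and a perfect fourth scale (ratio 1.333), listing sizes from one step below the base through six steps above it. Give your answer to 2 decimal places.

12.53px, 16.70px, 22.26px, 29.67px, 39.56px, 52.73px, 70.29px, 93.69px

Step -1: 16.7 ÷ 1.333 = 12.53
Step 0: 16.7px
Step 1: 16.7 × 1.333 = 22.26
Step 2: 16.7 × 1.333² = 29.67
Step 3: 16.7 × 1.333³ = 39.56
Step 4: 16.7 × 1.333⁴ = 52.73
Step 5: 16.7 × 1.333⁵ = 70.29
Step 6: 16.7 × 1.333⁶ = 93.69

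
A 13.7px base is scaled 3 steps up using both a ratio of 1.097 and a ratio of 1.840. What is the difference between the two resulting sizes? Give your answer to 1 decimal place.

At 1.097: 13.7 × 1.097³ = 18.086px
At 1.840: 13.7 × 1.840³ = 85.344px
Difference: 85.344 − 18.086 = 67.258px

67.3px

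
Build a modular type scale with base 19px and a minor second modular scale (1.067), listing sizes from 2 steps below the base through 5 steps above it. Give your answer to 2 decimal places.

16.69px, 17.81px, 19.00px, 20.27px, 21.63px, 23.08px, 24.63px, 26.28px

Step -2: 19.0 ÷ 1.067² = 16.69
Step -1: 19.0 ÷ 1.067 = 17.81
Step 0: 19px
Step 1: 19.0 × 1.067 = 20.27
Step 2: 19.0 × 1.067² = 21.63
Step 3: 19.0 × 1.067³ = 23.08
Step 4: 19.0 × 1.067⁴ = 24.63
Step 5: 19.0 × 1.067⁵ = 26.28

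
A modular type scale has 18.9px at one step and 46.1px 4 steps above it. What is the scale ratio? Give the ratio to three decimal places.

1.250

r⁴ = 46.1 / 18.9, so r = (46.1/18.9)^(1/4).
r = 2.4392^(1/4) ≈ 1.2497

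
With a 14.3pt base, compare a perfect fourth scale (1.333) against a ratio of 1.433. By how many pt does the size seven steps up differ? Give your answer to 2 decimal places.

70.50pt

Perfect fourth: 14.3 × 1.333⁷ = 106.9417pt
At 1.433: 14.3 × 1.433⁷ = 177.4432pt
Difference: 177.4432 − 106.9417 = 70.5015pt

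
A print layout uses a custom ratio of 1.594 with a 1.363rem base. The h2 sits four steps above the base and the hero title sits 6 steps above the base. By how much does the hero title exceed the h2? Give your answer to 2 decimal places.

13.56rem

Step 4: 1.363 × 1.594⁴ = 8.7993rem
Step 6: 1.363 × 1.594⁶ = 22.3576rem
Difference: 22.3576 − 8.7993 = 13.5583rem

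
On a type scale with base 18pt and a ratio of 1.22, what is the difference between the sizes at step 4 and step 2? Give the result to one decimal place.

13.1pt

Step 2: 18.0 × 1.22² = 26.791pt
Step 4: 18.0 × 1.22⁴ = 39.876pt
Difference: 39.876 − 26.791 = 13.085pt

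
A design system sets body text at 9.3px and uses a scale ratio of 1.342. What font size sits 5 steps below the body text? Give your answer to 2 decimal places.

A modular type scale is a geometric sequence: sizeₙ = base × rⁿ.
9.3 ÷ 1.342⁵ = 9.3 ÷ 4.35274 ≈ 2.14

2.14px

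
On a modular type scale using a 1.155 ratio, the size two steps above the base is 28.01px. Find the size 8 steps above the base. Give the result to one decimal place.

Moving from step +2 to step +8 is 6 steps up, so multiply by r⁶.
28.01 × 1.155⁶ = 28.01 × 2.37406 ≈ 66.497

66.5px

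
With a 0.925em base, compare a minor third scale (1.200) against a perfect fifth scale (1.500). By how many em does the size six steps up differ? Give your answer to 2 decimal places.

Minor third: 0.925 × 1.200⁶ = 2.7620em
Perfect fifth: 0.925 × 1.500⁶ = 10.5363em
Difference: 10.5363 − 2.7620 = 7.7743em

7.77em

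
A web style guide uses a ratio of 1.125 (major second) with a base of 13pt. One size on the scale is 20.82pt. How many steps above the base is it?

1.125ⁿ = 20.82 / 13 = 1.6015
n = ln(1.6015) / ln(1.125) = 0.4710 / 0.1178 ≈ 4.00

4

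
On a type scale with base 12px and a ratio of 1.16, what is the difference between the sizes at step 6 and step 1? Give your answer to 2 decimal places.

15.32px

Step 1: 12.0 × 1.16 = 13.9200px
Step 6: 12.0 × 1.16⁶ = 29.2368px
Difference: 29.2368 − 13.9200 = 15.3168px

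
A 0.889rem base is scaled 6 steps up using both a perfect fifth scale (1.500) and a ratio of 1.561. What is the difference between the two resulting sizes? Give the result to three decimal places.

Perfect fifth: 0.889 × 1.500⁶ = 10.12627rem
At 1.561: 0.889 × 1.561⁶ = 12.86232rem
Difference: 12.86232 − 10.12627 = 2.73605rem

2.736rem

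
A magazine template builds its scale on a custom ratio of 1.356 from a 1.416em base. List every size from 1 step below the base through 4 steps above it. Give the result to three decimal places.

Step -1: 1.416 ÷ 1.356 = 1.044
Step 0: 1.416em
Step 1: 1.416 × 1.356 = 1.920
Step 2: 1.416 × 1.356² = 2.604
Step 3: 1.416 × 1.356³ = 3.531
Step 4: 1.416 × 1.356⁴ = 4.787

1.044em, 1.416em, 1.920em, 2.604em, 3.531em, 4.787em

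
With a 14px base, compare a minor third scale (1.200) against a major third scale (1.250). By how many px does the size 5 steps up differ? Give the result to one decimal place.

7.9px

Minor third: 14.0 × 1.200⁵ = 34.836px
Major third: 14.0 × 1.250⁵ = 42.725px
Difference: 42.725 − 34.836 = 7.889px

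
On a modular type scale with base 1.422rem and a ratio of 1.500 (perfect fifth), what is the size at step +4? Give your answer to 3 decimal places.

Every step multiplies by the scale ratio.
1.422 × 1.500⁴ = 1.422 × 5.06250 ≈ 7.199

7.199rem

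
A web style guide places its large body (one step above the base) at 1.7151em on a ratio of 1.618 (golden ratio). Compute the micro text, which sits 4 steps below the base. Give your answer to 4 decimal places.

0.1547em

Moving from step +1 to step -4 is 5 steps down, so divide by r⁵.
1.7151 ÷ 1.618⁵ = 1.7151 ÷ 11.08901 ≈ 0.1547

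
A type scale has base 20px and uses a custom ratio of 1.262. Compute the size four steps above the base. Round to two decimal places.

Every step multiplies by the scale ratio.
20.0 × 1.262⁴ = 20.0 × 2.53651 ≈ 50.73

50.73px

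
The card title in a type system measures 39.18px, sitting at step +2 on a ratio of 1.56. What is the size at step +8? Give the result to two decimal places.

564.69px

39.18 × 1.56⁶ = 39.18 × 14.41277 ≈ 564.693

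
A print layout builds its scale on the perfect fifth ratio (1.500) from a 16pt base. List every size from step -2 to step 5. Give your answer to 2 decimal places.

7.11pt, 10.67pt, 16.00pt, 24.00pt, 36.00pt, 54.00pt, 81.00pt, 121.50pt

Step -2: 16.0 ÷ 1.500² = 7.11
Step -1: 16.0 ÷ 1.500 = 10.67
Step 0: 16pt
Step 1: 16.0 × 1.500 = 24.00
Step 2: 16.0 × 1.500² = 36.00
Step 3: 16.0 × 1.500³ = 54.00
Step 4: 16.0 × 1.500⁴ = 81.00
Step 5: 16.0 × 1.500⁵ = 121.50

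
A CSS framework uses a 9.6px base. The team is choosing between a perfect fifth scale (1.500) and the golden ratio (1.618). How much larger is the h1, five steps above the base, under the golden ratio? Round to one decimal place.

Perfect fifth: 9.6 × 1.500⁵ = 72.900px
Golden ratio: 9.6 × 1.618⁵ = 106.454px
Difference: 106.454 − 72.900 = 33.554px

33.6px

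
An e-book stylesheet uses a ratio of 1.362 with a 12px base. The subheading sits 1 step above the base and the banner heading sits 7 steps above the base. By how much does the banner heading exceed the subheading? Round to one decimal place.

Step 1: 12.0 × 1.362 = 16.344px
Step 7: 12.0 × 1.362⁷ = 104.333px
Difference: 104.333 − 16.344 = 87.989px

88.0px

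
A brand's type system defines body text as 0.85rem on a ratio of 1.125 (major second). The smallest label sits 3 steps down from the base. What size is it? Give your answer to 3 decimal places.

0.597rem

0.85 ÷ 1.125³ = 0.85 ÷ 1.42383 ≈ 0.597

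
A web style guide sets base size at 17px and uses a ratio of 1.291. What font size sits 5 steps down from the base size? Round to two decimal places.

Every step multiplies by the scale ratio.
17.0 ÷ 1.291⁵ = 17.0 ÷ 3.58617 ≈ 4.74

4.74px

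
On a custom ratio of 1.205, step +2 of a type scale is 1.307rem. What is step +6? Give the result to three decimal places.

Moving from step +2 to step +6 is 4 steps up, so multiply by r⁴.
1.307 × 1.205⁴ = 1.307 × 2.10838 ≈ 2.756

2.756rem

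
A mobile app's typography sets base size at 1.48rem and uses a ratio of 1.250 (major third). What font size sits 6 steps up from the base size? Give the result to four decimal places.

5.6458rem

Every step multiplies by the scale ratio.
1.48 × 1.250⁶ = 1.48 × 3.81470 ≈ 5.6458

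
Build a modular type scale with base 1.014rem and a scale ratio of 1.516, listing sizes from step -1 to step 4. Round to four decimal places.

0.6689rem, 1.0140rem, 1.5372rem, 2.3304rem, 3.5329rem, 5.3559rem

Step -1: 1.014 ÷ 1.516 = 0.6689
Step 0: 1.014rem
Step 1: 1.014 × 1.516 = 1.5372
Step 2: 1.014 × 1.516² = 2.3304
Step 3: 1.014 × 1.516³ = 3.5329
Step 4: 1.014 × 1.516⁴ = 5.3559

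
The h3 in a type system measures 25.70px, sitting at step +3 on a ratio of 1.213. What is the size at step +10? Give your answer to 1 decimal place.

25.70 × 1.213⁷ = 25.70 × 3.86390 ≈ 99.302

99.3px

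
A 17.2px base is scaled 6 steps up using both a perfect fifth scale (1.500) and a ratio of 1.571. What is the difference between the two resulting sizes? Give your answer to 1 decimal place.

62.7px

Perfect fifth: 17.2 × 1.500⁶ = 195.919px
At 1.571: 17.2 × 1.571⁶ = 258.574px
Difference: 258.574 − 195.919 = 62.655px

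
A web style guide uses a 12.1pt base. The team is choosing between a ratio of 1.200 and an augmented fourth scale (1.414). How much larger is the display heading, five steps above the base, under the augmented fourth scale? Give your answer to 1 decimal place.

38.3pt

At 1.200: 12.1 × 1.200⁵ = 30.109pt
Augmented fourth: 12.1 × 1.414⁵ = 68.396pt
Difference: 68.396 − 30.109 = 38.287pt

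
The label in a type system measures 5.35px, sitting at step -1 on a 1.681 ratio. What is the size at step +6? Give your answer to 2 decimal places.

Moving from step -1 to step +6 is 7 steps up, so multiply by r⁷.
5.35 × 1.681⁷ = 5.35 × 37.92923 ≈ 202.921

202.92px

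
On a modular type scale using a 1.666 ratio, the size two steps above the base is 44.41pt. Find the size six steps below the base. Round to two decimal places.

The gap is -6 − (2) = -8 steps, so the factor is 1.666^-8.
44.41 ÷ 1.666⁸ = 44.41 ÷ 59.34716 ≈ 0.748

0.75pt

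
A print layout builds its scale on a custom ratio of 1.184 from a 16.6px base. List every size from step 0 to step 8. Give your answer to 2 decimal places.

16.60px, 19.65px, 23.27px, 27.55px, 32.62px, 38.62px, 45.73px, 54.15px, 64.11px

Step 0: 16.6px
Step 1: 16.6 × 1.184 = 19.65
Step 2: 16.6 × 1.184² = 23.27
Step 3: 16.6 × 1.184³ = 27.55
Step 4: 16.6 × 1.184⁴ = 32.62
Step 5: 16.6 × 1.184⁵ = 38.62
Step 6: 16.6 × 1.184⁶ = 45.73
Step 7: 16.6 × 1.184⁷ = 54.15
Step 8: 16.6 × 1.184⁸ = 64.11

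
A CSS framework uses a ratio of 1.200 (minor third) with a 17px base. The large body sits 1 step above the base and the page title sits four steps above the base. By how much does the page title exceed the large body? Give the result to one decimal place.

Step 1: 17.0 × 1.200 = 20.400px
Step 4: 17.0 × 1.200⁴ = 35.251px
Difference: 35.251 − 20.400 = 14.851px

14.9px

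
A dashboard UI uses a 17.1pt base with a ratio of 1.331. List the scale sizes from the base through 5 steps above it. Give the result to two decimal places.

Step 0: 17.1pt
Step 1: 17.1 × 1.331 = 22.76
Step 2: 17.1 × 1.331² = 30.29
Step 3: 17.1 × 1.331³ = 40.32
Step 4: 17.1 × 1.331⁴ = 53.67
Step 5: 17.1 × 1.331⁵ = 71.43

17.10pt, 22.76pt, 30.29pt, 40.32pt, 53.67pt, 71.43pt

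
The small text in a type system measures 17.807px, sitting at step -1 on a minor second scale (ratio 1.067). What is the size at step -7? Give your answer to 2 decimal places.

17.807 ÷ 1.067⁶ = 17.807 ÷ 1.47566 ≈ 12.067

12.07px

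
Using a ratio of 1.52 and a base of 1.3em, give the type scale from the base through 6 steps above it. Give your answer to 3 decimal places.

Step 0: 1.3em
Step 1: 1.3 × 1.52 = 1.976
Step 2: 1.3 × 1.52² = 3.004
Step 3: 1.3 × 1.52³ = 4.565
Step 4: 1.3 × 1.52⁴ = 6.939
Step 5: 1.3 × 1.52⁵ = 10.548
Step 6: 1.3 × 1.52⁶ = 16.033

1.300em, 1.976em, 3.004em, 4.565em, 6.939em, 10.548em, 16.033em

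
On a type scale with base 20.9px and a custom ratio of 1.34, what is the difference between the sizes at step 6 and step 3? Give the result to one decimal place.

70.7px

Step 3: 20.9 × 1.34³ = 50.288px
Step 6: 20.9 × 1.34⁶ = 120.997px
Difference: 120.997 − 50.288 = 70.709px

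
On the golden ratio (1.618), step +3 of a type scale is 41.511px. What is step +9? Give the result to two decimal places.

744.79px

The gap is 9 − (3) = 6 steps, so the factor is 1.618^6.
41.511 × 1.618⁶ = 41.511 × 17.94201 ≈ 744.791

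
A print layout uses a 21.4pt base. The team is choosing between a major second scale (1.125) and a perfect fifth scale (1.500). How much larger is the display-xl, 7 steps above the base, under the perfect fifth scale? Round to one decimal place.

316.8pt

Major second: 21.4 × 1.125⁷ = 48.807pt
Perfect fifth: 21.4 × 1.500⁷ = 365.639pt
Difference: 365.639 − 48.807 = 316.832pt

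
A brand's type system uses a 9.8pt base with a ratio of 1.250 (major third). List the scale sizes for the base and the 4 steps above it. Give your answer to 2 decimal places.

Step 0: 9.8pt
Step 1: 9.8 × 1.250 = 12.25
Step 2: 9.8 × 1.250² = 15.31
Step 3: 9.8 × 1.250³ = 19.14
Step 4: 9.8 × 1.250⁴ = 23.93

9.80pt, 12.25pt, 15.31pt, 19.14pt, 23.93pt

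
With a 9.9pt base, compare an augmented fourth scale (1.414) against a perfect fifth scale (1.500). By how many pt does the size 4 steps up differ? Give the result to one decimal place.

Augmented fourth: 9.9 × 1.414⁴ = 39.576pt
Perfect fifth: 9.9 × 1.500⁴ = 50.119pt
Difference: 50.119 − 39.576 = 10.543pt

10.5pt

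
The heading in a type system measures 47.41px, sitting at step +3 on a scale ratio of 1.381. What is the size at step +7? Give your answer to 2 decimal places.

47.41 × 1.381⁴ = 47.41 × 3.63726 ≈ 172.443

172.44px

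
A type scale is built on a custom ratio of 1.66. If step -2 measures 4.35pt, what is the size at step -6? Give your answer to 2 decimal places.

4.35 ÷ 1.66⁴ = 4.35 ÷ 7.59333 ≈ 0.573

0.57pt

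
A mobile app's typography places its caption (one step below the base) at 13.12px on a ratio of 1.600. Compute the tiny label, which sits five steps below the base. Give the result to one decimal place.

13.12 ÷ 1.600⁴ = 13.12 ÷ 6.55360 ≈ 2.002

2.0px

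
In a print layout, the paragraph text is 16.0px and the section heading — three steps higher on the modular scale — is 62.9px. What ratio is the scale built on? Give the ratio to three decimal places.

r³ = 62.9 / 16.0, so r = (62.9/16.0)^(1/3).
r = 3.9312^(1/3) ≈ 1.5783

1.578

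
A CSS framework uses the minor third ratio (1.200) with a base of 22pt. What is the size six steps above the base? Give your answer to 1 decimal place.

65.7pt

22.0 × 1.200⁶ = 22.0 × 2.98598 ≈ 65.69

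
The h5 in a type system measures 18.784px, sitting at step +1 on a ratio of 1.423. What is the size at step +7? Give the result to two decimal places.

155.96px

18.784 × 1.423⁶ = 18.784 × 8.30289 ≈ 155.962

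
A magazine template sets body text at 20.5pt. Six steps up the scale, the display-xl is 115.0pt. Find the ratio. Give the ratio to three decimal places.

1.333

The ratio satisfies 20.5 × r⁶ = 115.0, so r = (115.0 / 20.5)^(1/6).
r = 5.6098^(1/6) ≈ 1.3330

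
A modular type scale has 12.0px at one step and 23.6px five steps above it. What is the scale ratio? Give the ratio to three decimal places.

1.145

The ratio satisfies 12.0 × r⁵ = 23.6, so r = (23.6 / 12.0)^(1/5).
r = 1.9667^(1/5) ≈ 1.1448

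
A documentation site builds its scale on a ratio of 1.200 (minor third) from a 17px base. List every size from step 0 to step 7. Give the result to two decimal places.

Step 0: 17px
Step 1: 17.0 × 1.200 = 20.40
Step 2: 17.0 × 1.200² = 24.48
Step 3: 17.0 × 1.200³ = 29.38
Step 4: 17.0 × 1.200⁴ = 35.25
Step 5: 17.0 × 1.200⁵ = 42.30
Step 6: 17.0 × 1.200⁶ = 50.76
Step 7: 17.0 × 1.200⁷ = 60.91

17.00px, 20.40px, 24.48px, 29.38px, 35.25px, 42.30px, 50.76px, 60.91px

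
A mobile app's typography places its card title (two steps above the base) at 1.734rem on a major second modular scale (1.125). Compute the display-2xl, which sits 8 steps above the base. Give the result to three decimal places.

3.515rem

1.734 × 1.125⁶ = 1.734 × 2.02729 ≈ 3.515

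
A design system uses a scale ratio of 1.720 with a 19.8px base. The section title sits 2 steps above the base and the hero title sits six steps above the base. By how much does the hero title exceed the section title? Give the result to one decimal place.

Step 2: 19.8 × 1.720² = 58.576px
Step 6: 19.8 × 1.720⁶ = 512.668px
Difference: 512.668 − 58.576 = 454.092px

454.1px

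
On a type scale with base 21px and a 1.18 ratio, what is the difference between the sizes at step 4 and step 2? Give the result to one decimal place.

11.5px

Step 2: 21.0 × 1.18² = 29.240px
Step 4: 21.0 × 1.18⁴ = 40.714px
Difference: 40.714 − 29.240 = 11.474px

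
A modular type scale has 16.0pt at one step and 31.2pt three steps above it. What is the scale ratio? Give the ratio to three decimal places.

1.249

The ratio satisfies 16.0 × r³ = 31.2, so r = (31.2 / 16.0)^(1/3).
r = 1.9500^(1/3) ≈ 1.2493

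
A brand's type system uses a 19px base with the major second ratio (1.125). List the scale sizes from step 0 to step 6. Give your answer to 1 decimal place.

19.0px, 21.4px, 24.0px, 27.1px, 30.4px, 34.2px, 38.5px

Step 0: 19px
Step 1: 19.0 × 1.125 = 21.4
Step 2: 19.0 × 1.125² = 24.0
Step 3: 19.0 × 1.125³ = 27.1
Step 4: 19.0 × 1.125⁴ = 30.4
Step 5: 19.0 × 1.125⁵ = 34.2
Step 6: 19.0 × 1.125⁶ = 38.5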